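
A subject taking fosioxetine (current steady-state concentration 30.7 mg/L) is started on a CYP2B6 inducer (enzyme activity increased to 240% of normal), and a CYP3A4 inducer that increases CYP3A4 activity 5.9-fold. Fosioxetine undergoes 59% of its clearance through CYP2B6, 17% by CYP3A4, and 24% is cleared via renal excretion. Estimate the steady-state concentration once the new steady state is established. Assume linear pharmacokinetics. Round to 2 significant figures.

12 mg/L

The CYP2B6 pathway (59% of clearance) increases to 2.4× activity: 0.59 × 2.4 = 1.416.
The CYP3A4 pathway (17% of clearance) rises to 5.9× activity: 0.17 × 5.9 = 1.003.
Non-CYP routes (24%) are unchanged.
Relative clearance = 1.416 + 1.003 + 0.24 = 2.659.
Dividing the baseline by the relative clearance: 30.7 / 2.659 = 12 mg/L.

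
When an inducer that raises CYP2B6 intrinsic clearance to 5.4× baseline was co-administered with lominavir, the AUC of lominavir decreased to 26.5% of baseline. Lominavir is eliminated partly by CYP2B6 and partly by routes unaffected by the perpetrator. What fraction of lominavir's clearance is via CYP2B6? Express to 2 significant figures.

Call the CYP2B6 fraction fm. After the interaction, CL_new/CL_old = fm × 5.4 + (1 − fm).
AUC ratio = 1 / (new CL fraction), so new CL fraction = 1 / 0.265 = 3.774.
fm × 5.4 + 1 − fm = 3.774  ⇒  fm × (5.4 − 1) = 2.774  ⇒  fm = 0.63.

0.63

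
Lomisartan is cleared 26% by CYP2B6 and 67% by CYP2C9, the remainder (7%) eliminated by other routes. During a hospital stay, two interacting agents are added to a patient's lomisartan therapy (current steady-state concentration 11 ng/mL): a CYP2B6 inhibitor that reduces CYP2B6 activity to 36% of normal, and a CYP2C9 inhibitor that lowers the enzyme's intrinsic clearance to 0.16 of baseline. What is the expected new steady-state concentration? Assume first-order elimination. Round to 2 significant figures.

41 ng/mL

The CYP2B6 pathway (26% of clearance) falls to 0.36× activity: 0.26 × 0.36 = 0.0936.
The CYP2C9 pathway (67% of clearance) falls to 0.16× activity: 0.67 × 0.16 = 0.1072.
The remaining 7% of clearance is unaffected.
CL_new/CL_old = 0.0936 + 0.1072 + 0.07 = 0.2708.
Dividing the baseline by the relative clearance: 11 / 0.2708 = 41 ng/mL.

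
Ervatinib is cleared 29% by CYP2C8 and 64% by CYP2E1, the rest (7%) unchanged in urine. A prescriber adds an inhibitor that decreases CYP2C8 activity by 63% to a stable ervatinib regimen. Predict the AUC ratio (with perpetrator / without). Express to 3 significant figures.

The CYP2C8 pathway (29% of clearance) is reduced to 0.37× activity: 0.29 × 0.37 = 0.1073.
CYP2E1 (64%) and the residual 7% are unaffected.
CL_new/CL_old = 0.1073 + 0.64 + 0.07 = 0.8173.
AUC ratio = CL_old/CL_new = 1 / 0.8173 = 1.22.

1.22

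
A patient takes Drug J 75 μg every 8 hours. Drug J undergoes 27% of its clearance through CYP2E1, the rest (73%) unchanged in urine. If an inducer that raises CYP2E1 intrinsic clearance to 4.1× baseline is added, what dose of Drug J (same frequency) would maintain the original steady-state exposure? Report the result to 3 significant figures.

The CYP2E1 pathway (27% of clearance) is boosted to 4.1× activity: 0.27 × 4.1 = 1.107.
The remaining 73% of clearance is unaffected.
New clearance relative to baseline: 1.107 + 0.73 = 1.837.
Css,avg = (dose rate)/CL, so holding Css fixed requires dose ∝ CL: 75 × 1.837 = 138 μg.

138 μg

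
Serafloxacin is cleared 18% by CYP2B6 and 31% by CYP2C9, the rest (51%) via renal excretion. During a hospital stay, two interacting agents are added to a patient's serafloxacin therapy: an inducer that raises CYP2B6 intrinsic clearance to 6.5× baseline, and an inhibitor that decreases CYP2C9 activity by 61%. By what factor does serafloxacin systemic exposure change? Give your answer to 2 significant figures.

The CYP2B6 pathway (18% of clearance) is boosted to 6.5× activity: 0.18 × 6.5 = 1.17.
The CYP2C9 pathway (31% of clearance) is reduced to 0.39× activity: 0.31 × 0.39 = 0.1209.
Non-CYP routes (51%) are unchanged.
New clearance relative to baseline: 1.17 + 0.1209 + 0.51 = 1.8009.
Systemic exposure ∝ 1/CL: fold-change = 1 / 1.8009 = 0.56.

0.56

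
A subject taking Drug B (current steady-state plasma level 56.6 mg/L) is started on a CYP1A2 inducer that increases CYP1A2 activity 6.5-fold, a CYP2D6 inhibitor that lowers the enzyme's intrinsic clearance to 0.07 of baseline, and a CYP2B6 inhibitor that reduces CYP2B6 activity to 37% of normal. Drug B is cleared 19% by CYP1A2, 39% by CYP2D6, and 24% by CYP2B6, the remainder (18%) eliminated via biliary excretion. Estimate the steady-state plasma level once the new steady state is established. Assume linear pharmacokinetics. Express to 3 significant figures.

37.0 mg/L

The CYP1A2 pathway (19% of clearance) is boosted to 6.5× activity: 0.19 × 6.5 = 1.235.
The CYP2D6 pathway (39% of clearance) falls to 0.07× activity: 0.39 × 0.07 = 0.0273.
The CYP2B6 pathway (24% of clearance) falls to 0.37× activity: 0.24 × 0.37 = 0.0888.
The remaining 18% of clearance is unaffected.
CL_new/CL_old = 1.235 + 0.0273 + 0.0888 + 0.18 = 1.5311.
Steady-state plasma level ∝ 1/CL: new value = 56.6 / 1.5311 = 37.0 mg/L.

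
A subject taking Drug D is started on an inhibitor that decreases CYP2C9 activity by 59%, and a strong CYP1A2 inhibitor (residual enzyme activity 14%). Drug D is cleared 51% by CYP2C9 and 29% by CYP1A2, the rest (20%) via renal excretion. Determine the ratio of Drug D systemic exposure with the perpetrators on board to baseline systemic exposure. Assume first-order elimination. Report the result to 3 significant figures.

CYP2C9: 0.51 × 0.41 = 0.2091
CYP1A2: 0.29 × 0.14 = 0.0406
Other: 0.2 (unchanged)
New clearance relative to baseline: 0.2091 + 0.0406 + 0.2 = 0.4497.
Because systemic exposure varies inversely with clearance, the combined effect is 1 / 0.4497 = 2.22.

2.22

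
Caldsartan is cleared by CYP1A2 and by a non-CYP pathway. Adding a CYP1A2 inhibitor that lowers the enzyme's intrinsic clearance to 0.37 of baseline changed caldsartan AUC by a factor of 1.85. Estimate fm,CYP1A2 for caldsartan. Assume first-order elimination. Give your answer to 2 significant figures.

0.73

Write x for the fraction cleared via CYP1A2. The observed AUC change means clearance fell to 1/1.85 = 0.5405 of baseline.
Setting x·0.37 + (1 − x) = 0.5405 and solving: x = (0.5405 − 1)/(0.37 − 1) = 0.73.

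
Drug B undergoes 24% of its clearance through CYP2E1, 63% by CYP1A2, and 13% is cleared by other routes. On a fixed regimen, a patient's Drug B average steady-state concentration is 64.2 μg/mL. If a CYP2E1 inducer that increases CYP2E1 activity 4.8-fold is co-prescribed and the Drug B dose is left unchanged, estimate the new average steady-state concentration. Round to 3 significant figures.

33.6 μg/mL

CYP2E1: 0.24 × 4.8 = 1.152
CYP1A2: 0.63 (unchanged)
Other: 0.13 (unchanged)
CL_new/CL_old = 1.152 + 0.63 + 0.13 = 1.912.
With dosing unchanged, average steady-state concentration scales as 1/CL: 64.2 / 1.912 = 33.6 μg/mL.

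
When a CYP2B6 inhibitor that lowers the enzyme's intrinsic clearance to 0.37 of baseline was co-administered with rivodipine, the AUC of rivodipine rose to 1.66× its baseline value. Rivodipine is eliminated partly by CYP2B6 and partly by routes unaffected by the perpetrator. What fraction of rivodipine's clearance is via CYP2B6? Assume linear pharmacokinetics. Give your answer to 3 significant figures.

0.631

Let fm be the CYP2B6 fraction. New clearance relative to baseline = fm × 0.37 + (1 − fm).
AUC ratio = 1 / (new CL fraction), so new CL fraction = 1 / 1.66 = 0.6024.
fm × 0.37 + 1 − fm = 0.6024  ⇒  fm × (0.37 − 1) = −0.3976  ⇒  fm = 0.631.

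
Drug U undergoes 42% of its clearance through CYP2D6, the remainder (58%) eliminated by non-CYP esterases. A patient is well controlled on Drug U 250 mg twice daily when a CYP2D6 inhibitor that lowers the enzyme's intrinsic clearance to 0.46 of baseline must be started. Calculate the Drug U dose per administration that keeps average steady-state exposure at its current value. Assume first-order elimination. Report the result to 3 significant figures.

193 mg

The CYP2D6 pathway (42% of clearance) is reduced to 0.46× activity: 0.42 × 0.46 = 0.1932.
Non-CYP routes (58%) are unchanged.
New clearance relative to baseline: 0.1932 + 0.58 = 0.7732.
Css,avg = (dose rate)/CL, so holding Css fixed requires dose ∝ CL: 250 × 0.7732 = 193 mg.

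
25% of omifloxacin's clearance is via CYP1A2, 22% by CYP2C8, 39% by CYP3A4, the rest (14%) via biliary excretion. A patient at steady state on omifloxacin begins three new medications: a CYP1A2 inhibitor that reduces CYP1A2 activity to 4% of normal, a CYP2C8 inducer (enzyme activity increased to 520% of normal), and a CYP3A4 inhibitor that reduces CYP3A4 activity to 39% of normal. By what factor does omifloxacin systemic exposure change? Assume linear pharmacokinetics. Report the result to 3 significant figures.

0.692

The CYP1A2 pathway (25% of clearance) is reduced to 0.04× activity: 0.25 × 0.04 = 0.01.
The CYP2C8 pathway (22% of clearance) increases to 5.2× activity: 0.22 × 5.2 = 1.144.
The CYP3A4 pathway (39% of clearance) falls to 0.39× activity: 0.39 × 0.39 = 0.1521.
Non-CYP routes (14%) are unchanged.
CL_new/CL_old = 0.01 + 1.144 + 0.1521 + 0.14 = 1.4461.
Systemic exposure ∝ 1/CL: fold-change = 1 / 1.4461 = 0.692.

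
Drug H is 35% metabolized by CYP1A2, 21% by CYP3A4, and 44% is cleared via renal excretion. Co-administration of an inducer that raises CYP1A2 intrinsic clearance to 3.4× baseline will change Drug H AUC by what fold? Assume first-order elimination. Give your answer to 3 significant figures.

0.543

CYP1A2: 0.35 × 3.4 = 1.19
CYP3A4: 0.21 (unchanged)
Other: 0.44 (unchanged)
New clearance relative to baseline: 1.19 + 0.21 + 0.44 = 1.84.
AUC ratio = CL_old/CL_new = 1 / 1.84 = 0.543.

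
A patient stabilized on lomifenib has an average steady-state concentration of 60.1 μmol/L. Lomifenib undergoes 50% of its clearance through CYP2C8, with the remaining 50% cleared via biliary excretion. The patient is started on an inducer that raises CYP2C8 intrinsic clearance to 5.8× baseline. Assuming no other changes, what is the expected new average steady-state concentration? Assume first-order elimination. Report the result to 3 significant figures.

The CYP2C8 pathway (50% of clearance) increases to 5.8× activity: 0.5 × 5.8 = 2.9.
The remaining 50% of clearance is unaffected.
New clearance relative to baseline: 2.9 + 0.5 = 3.4.
With dosing unchanged, average steady-state concentration scales as 1/CL: 60.1 / 3.4 = 17.7 μmol/L.

17.7 μmol/L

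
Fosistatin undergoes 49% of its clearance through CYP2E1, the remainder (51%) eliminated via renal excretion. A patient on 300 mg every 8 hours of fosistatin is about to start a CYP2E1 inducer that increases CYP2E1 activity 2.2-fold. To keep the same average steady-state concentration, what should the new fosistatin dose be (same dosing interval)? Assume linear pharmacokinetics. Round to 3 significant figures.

476 mg

The CYP2E1 pathway (49% of clearance) is boosted to 2.2× activity: 0.49 × 2.2 = 1.078.
The remaining 51% of clearance is unaffected.
Relative clearance = 1.078 + 0.51 = 1.588.
Exposure is unchanged when dose changes in proportion to clearance. New dose = 300 mg × 1.588 = 476 mg.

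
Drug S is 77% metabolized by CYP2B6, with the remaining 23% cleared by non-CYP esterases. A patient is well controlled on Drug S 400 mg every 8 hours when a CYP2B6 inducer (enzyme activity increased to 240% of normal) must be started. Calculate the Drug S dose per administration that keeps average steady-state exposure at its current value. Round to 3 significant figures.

831 mg

The CYP2B6 pathway (77% of clearance) increases to 2.4× activity: 0.77 × 2.4 = 1.848.
The remaining 23% of clearance is unaffected.
New clearance relative to baseline: 1.848 + 0.23 = 2.078.
Css,avg = (dose rate)/CL, so holding Css fixed requires dose ∝ CL: 400 × 2.078 = 831 mg.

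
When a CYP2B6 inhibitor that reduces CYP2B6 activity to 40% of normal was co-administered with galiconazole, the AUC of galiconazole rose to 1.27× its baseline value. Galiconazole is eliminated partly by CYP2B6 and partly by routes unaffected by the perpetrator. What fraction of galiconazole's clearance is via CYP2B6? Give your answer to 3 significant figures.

CL'/CL = 1 / 1.27 = 0.7874
0.4·fm + (1 − fm) = 0.7874
fm = (0.7874 − 1) / (0.4 − 1) = 0.354

0.354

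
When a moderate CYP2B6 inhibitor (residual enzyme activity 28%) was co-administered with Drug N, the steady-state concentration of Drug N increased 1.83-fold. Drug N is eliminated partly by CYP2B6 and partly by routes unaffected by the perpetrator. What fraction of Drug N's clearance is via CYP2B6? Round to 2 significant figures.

0.63

CL'/CL = 1 / 1.83 = 0.5464
0.28·fm + (1 − fm) = 0.5464
fm = (0.5464 − 1) / (0.28 − 1) = 0.63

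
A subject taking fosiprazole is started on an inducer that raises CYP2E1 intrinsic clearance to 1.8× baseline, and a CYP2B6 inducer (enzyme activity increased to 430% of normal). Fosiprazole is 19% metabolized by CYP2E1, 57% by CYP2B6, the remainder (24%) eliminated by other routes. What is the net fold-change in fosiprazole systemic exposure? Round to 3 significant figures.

0.330

The CYP2E1 pathway (19% of clearance) is boosted to 1.8× activity: 0.19 × 1.8 = 0.342.
The CYP2B6 pathway (57% of clearance) increases to 4.3× activity: 0.57 × 4.3 = 2.451.
Non-CYP routes (24%) are unchanged.
New clearance relative to baseline: 0.342 + 2.451 + 0.24 = 3.033.
Net systemic exposure ratio = 1 / 3.033 = 0.330.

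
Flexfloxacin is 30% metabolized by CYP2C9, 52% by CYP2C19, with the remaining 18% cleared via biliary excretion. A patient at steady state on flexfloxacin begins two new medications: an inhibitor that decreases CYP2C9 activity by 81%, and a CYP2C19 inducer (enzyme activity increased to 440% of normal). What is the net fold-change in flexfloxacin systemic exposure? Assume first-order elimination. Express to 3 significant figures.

0.396

The CYP2C9 pathway (30% of clearance) drops to 0.19× activity: 0.3 × 0.19 = 0.057.
The CYP2C19 pathway (52% of clearance) increases to 4.4× activity: 0.52 × 4.4 = 2.288.
Non-CYP routes (18%) are unchanged.
CL_new/CL_old = 0.057 + 2.288 + 0.18 = 2.525.
Net systemic exposure ratio = 1 / 2.525 = 0.396.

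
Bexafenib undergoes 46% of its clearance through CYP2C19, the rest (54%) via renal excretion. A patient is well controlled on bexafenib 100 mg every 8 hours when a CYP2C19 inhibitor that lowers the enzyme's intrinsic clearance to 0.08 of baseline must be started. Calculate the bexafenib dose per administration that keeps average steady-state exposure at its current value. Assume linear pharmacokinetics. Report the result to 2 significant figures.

CYP2C19: 0.46 × 0.08 = 0.0368
Other: 0.54 (unchanged)
New clearance relative to baseline: 0.0368 + 0.54 = 0.5768.
To maintain the same steady-state level, dose must scale with clearance: new dose = 100 × 0.5768 = 58 mg.

58 mg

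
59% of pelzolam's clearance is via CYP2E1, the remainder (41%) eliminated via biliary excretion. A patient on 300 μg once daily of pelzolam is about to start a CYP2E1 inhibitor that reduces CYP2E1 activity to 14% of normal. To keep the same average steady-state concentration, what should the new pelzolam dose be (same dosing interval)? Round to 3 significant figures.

CYP2E1: 0.59 × 0.14 = 0.0826
Other: 0.41 (unchanged)
CL_new/CL_old = 0.0826 + 0.41 = 0.4926.
Exposure is unchanged when dose changes in proportion to clearance. New dose = 300 μg × 0.4926 = 148 μg.

148 μg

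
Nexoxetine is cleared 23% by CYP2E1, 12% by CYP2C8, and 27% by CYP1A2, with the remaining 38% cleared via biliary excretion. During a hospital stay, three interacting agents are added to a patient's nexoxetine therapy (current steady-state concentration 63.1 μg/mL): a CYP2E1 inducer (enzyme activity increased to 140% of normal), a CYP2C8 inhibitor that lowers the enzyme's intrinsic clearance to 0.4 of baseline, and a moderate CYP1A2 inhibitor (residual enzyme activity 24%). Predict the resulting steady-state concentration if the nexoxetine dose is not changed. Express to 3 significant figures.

77.4 μg/mL

The CYP2E1 pathway (23% of clearance) increases to 1.4× activity: 0.23 × 1.4 = 0.322.
The CYP2C8 pathway (12% of clearance) falls to 0.4× activity: 0.12 × 0.4 = 0.048.
The CYP1A2 pathway (27% of clearance) falls to 0.24× activity: 0.27 × 0.24 = 0.0648.
The remaining 38% of clearance is unaffected.
CL_new/CL_old = 0.322 + 0.048 + 0.0648 + 0.38 = 0.8148.
Dividing the baseline by the relative clearance: 63.1 / 0.8148 = 77.4 μg/mL.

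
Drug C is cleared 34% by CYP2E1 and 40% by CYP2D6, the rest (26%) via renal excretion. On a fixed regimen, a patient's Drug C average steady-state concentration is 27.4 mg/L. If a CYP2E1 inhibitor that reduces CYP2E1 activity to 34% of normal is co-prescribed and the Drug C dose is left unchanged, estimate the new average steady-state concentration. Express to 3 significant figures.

The CYP2E1 pathway (34% of clearance) falls to 0.34× activity: 0.34 × 0.34 = 0.1156.
CYP2D6 (40%) and the residual 26% are unaffected.
Relative clearance = 0.1156 + 0.4 + 0.26 = 0.7756.
New average steady-state concentration = baseline ÷ relative clearance = 27.4 / 0.7756 = 35.3 mg/L.

35.3 mg/L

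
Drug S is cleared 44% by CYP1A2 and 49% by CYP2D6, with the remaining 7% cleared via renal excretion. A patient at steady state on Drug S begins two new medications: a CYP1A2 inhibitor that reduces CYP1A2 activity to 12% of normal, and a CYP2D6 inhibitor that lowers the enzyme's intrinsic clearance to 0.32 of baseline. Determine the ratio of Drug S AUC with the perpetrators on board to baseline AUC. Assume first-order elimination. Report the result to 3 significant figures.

3.58

CYP1A2: 0.44 × 0.12 = 0.0528
CYP2D6: 0.49 × 0.32 = 0.1568
Other: 0.07 (unchanged)
New clearance relative to baseline: 0.0528 + 0.1568 + 0.07 = 0.2796.
Net AUC ratio = 1 / 0.2796 = 3.58.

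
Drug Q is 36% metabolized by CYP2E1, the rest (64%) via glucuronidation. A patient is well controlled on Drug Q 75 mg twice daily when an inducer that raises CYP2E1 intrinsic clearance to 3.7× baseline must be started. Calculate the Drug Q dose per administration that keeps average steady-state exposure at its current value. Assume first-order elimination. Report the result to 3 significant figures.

148 mg

CYP2E1: 0.36 × 3.7 = 1.332
Other: 0.64 (unchanged)
New clearance relative to baseline: 1.332 + 0.64 = 1.972.
Exposure is unchanged when dose changes in proportion to clearance. New dose = 75 mg × 1.972 = 148 mg.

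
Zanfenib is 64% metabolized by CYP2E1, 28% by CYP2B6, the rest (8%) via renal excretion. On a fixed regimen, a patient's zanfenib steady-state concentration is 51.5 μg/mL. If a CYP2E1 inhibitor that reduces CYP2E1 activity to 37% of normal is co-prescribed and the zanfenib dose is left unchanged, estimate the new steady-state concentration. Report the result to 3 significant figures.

86.3 μg/mL

CYP2E1: 0.64 × 0.37 = 0.2368
CYP2B6: 0.28 (unchanged)
Other: 0.08 (unchanged)
CL_new/CL_old = 0.2368 + 0.28 + 0.08 = 0.5968.
Steady-state concentration ∝ 1/CL, so new value = 51.5 / 0.5968 = 86.3 μg/mL.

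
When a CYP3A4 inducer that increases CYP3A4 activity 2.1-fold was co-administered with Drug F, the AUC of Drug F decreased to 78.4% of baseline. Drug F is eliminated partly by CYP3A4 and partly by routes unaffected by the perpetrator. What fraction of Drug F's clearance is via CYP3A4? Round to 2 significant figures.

0.25

Let fm be the CYP3A4 fraction. New clearance relative to baseline = fm × 2.1 + (1 − fm).
AUC ratio = 1 / (new CL fraction), so new CL fraction = 1 / 0.784 = 1.276.
fm × 2.1 + 1 − fm = 1.276  ⇒  fm × (2.1 − 1) = 0.2755  ⇒  fm = 0.25.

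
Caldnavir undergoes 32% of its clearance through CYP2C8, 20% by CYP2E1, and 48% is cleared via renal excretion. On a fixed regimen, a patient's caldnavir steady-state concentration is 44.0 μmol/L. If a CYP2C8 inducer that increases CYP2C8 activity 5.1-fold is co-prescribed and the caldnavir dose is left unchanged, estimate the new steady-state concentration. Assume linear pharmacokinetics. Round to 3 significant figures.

19.0 μmol/L

CYP2C8: 0.32 × 5.1 = 1.632
CYP2E1: 0.2 (unchanged)
Other: 0.48 (unchanged)
CL_new/CL_old = 1.632 + 0.2 + 0.48 = 2.312.
New steady-state concentration = baseline ÷ relative clearance = 44.0 / 2.312 = 19.0 μmol/L.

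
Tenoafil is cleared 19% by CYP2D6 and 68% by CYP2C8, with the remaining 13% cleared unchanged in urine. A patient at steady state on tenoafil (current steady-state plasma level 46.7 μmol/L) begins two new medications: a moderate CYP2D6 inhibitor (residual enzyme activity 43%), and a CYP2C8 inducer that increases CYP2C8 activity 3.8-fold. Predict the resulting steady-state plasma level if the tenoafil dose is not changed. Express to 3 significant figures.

16.7 μmol/L

The CYP2D6 pathway (19% of clearance) drops to 0.43× activity: 0.19 × 0.43 = 0.0817.
The CYP2C8 pathway (68% of clearance) rises to 3.8× activity: 0.68 × 3.8 = 2.584.
Non-CYP routes (13%) are unchanged.
Relative clearance = 0.0817 + 2.584 + 0.13 = 2.7957.
Dividing the baseline by the relative clearance: 46.7 / 2.7957 = 16.7 μmol/L.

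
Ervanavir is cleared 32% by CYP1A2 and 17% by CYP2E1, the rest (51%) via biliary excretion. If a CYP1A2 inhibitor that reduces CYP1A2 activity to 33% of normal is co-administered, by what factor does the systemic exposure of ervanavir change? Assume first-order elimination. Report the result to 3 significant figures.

1.27

CYP1A2: 0.32 × 0.33 = 0.1056
CYP2E1: 0.17 (unchanged)
Other: 0.51 (unchanged)
New clearance relative to baseline: 0.1056 + 0.17 + 0.51 = 0.7856.
Systemic exposure is inversely proportional to clearance, so the fold-change is 1 / 0.7856 = 1.27.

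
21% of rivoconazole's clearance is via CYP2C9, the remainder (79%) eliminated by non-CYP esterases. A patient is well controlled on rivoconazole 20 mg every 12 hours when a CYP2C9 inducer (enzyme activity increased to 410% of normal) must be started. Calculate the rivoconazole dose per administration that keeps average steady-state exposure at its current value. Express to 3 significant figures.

CYP2C9: 0.21 × 4.1 = 0.861
Other: 0.79 (unchanged)
New clearance relative to baseline: 0.861 + 0.79 = 1.651.
Css,avg = (dose rate)/CL, so holding Css fixed requires dose ∝ CL: 20 × 1.651 = 33.0 mg.

33.0 mg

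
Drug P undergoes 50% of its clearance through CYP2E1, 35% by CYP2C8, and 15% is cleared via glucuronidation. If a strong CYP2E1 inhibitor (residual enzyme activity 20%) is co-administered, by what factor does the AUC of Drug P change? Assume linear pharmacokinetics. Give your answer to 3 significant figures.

The CYP2E1 pathway (50% of clearance) falls to 0.2× activity: 0.5 × 0.2 = 0.1.
CYP2C8 (35%) and the residual 15% are unaffected.
CL_new/CL_old = 0.1 + 0.35 + 0.15 = 0.6.
AUC is inversely proportional to clearance, so the fold-change is 1 / 0.6 = 1.67.

1.67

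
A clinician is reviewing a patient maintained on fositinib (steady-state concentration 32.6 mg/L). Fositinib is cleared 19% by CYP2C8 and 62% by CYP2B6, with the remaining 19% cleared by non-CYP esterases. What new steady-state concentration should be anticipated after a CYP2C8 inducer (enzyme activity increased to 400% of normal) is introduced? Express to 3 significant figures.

The CYP2C8 pathway (19% of clearance) is boosted to 4× activity: 0.19 × 4 = 0.76.
CYP2B6 (62%) and the residual 19% are unaffected.
New clearance relative to baseline: 0.76 + 0.62 + 0.19 = 1.57.
With dosing unchanged, steady-state concentration scales as 1/CL: 32.6 / 1.57 = 20.8 mg/L.

20.8 mg/L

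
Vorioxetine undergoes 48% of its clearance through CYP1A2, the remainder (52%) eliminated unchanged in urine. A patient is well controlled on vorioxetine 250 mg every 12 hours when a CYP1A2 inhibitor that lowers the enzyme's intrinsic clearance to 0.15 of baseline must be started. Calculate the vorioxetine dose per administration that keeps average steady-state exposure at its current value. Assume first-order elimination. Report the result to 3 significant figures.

CYP1A2: 0.48 × 0.15 = 0.072
Other: 0.52 (unchanged)
Relative clearance = 0.072 + 0.52 = 0.592.
Css,avg = (dose rate)/CL, so holding Css fixed requires dose ∝ CL: 250 × 0.592 = 148 mg.

148 mg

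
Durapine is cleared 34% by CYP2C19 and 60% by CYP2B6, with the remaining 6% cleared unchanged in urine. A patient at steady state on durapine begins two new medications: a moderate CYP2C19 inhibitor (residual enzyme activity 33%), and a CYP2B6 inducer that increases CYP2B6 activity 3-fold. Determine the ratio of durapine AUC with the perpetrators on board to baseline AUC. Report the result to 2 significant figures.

The CYP2C19 pathway (34% of clearance) falls to 0.33× activity: 0.34 × 0.33 = 0.1122.
The CYP2B6 pathway (60% of clearance) is boosted to 3× activity: 0.6 × 3 = 1.8.
The remaining 6% of clearance is unaffected.
New clearance relative to baseline: 0.1122 + 1.8 + 0.06 = 1.9722.
Net AUC ratio = 1 / 1.9722 = 0.51.

0.51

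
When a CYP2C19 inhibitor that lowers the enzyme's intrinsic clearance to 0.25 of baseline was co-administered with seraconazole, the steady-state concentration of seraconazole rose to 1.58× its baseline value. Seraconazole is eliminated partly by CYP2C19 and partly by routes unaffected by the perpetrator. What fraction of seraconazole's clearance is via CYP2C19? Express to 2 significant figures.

Call the CYP2C19 fraction fm. After the interaction, CL_new/CL_old = fm × 0.25 + (1 − fm).
Steady-state concentration ratio = 1 / (new CL fraction), so new CL fraction = 1 / 1.58 = 0.6329.
fm × 0.25 + 1 − fm = 0.6329  ⇒  fm × (0.25 − 1) = −0.3671  ⇒  fm = 0.49.

0.49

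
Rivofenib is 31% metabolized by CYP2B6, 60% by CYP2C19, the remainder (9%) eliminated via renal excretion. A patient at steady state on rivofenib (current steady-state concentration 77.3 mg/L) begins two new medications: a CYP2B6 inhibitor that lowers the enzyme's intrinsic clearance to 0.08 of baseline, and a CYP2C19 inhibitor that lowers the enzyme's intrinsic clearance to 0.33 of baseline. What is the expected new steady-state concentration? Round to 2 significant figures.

2.5 × 10² mg/L

The CYP2B6 pathway (31% of clearance) is reduced to 0.08× activity: 0.31 × 0.08 = 0.0248.
The CYP2C19 pathway (60% of clearance) falls to 0.33× activity: 0.6 × 0.33 = 0.198.
Non-CYP routes (9%) are unchanged.
CL_new/CL_old = 0.0248 + 0.198 + 0.09 = 0.3128.
Dividing the baseline by the relative clearance: 77.3 / 0.3128 = 2.5 × 10² mg/L.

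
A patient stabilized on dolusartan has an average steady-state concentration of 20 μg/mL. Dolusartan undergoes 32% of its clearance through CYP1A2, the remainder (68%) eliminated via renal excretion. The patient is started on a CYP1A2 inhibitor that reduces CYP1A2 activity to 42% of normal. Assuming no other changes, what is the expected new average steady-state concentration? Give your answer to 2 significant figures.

25 μg/mL

The CYP1A2 pathway (32% of clearance) drops to 0.42× activity: 0.32 × 0.42 = 0.1344.
The remaining 68% of clearance is unaffected.
New clearance relative to baseline: 0.1344 + 0.68 = 0.8144.
Average steady-state concentration ∝ 1/CL, so new value = 20 / 0.8144 = 25 μg/mL.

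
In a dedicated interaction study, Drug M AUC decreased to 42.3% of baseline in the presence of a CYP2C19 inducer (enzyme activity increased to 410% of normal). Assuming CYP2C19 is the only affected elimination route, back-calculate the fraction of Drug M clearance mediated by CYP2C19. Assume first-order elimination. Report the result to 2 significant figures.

0.44

Call the CYP2C19 fraction fm. After the interaction, CL_new/CL_old = fm × 4.1 + (1 − fm).
AUC ratio = 1 / (new CL fraction), so new CL fraction = 1 / 0.423 = 2.364.
fm × 4.1 + 1 − fm = 2.364  ⇒  fm × (4.1 − 1) = 1.364  ⇒  fm = 0.44.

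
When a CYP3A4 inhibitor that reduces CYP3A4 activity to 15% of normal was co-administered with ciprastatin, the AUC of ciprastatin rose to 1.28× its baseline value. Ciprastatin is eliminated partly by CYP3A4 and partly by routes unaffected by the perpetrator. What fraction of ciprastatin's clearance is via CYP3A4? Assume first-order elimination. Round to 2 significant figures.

Let fm be the CYP3A4 fraction. New clearance relative to baseline = fm × 0.15 + (1 − fm).
AUC ratio = 1 / (new CL fraction), so new CL fraction = 1 / 1.28 = 0.7812.
fm × 0.15 + 1 − fm = 0.7812  ⇒  fm × (0.15 − 1) = −0.2188  ⇒  fm = 0.26.

0.26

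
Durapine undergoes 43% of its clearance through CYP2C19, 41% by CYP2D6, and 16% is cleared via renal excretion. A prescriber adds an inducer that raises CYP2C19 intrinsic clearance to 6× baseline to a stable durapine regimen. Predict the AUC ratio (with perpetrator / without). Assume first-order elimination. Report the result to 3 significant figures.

CYP2C19: 0.43 × 6 = 2.58
CYP2D6: 0.41 (unchanged)
Other: 0.16 (unchanged)
New clearance relative to baseline: 2.58 + 0.41 + 0.16 = 3.15.
AUC ratio = CL_old/CL_new = 1 / 3.15 = 0.317.

0.317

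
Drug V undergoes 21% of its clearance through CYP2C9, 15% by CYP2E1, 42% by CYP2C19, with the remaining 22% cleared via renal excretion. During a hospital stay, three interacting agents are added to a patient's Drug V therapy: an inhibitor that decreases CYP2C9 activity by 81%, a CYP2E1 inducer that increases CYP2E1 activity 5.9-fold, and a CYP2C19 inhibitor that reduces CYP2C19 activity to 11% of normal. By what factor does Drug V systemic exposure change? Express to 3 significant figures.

0.840

The CYP2C9 pathway (21% of clearance) drops to 0.19× activity: 0.21 × 0.19 = 0.0399.
The CYP2E1 pathway (15% of clearance) increases to 5.9× activity: 0.15 × 5.9 = 0.885.
The CYP2C19 pathway (42% of clearance) is reduced to 0.11× activity: 0.42 × 0.11 = 0.0462.
Non-CYP routes (22%) are unchanged.
Relative clearance = 0.0399 + 0.885 + 0.0462 + 0.22 = 1.1911.
Net systemic exposure ratio = 1 / 1.1911 = 0.840.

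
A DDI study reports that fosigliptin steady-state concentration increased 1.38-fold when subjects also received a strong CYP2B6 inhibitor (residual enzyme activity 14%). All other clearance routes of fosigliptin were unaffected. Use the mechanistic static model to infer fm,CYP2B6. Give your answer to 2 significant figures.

0.32

CL'/CL = 1 / 1.38 = 0.7246
0.14·fm + (1 − fm) = 0.7246
fm = (0.7246 − 1) / (0.14 − 1) = 0.32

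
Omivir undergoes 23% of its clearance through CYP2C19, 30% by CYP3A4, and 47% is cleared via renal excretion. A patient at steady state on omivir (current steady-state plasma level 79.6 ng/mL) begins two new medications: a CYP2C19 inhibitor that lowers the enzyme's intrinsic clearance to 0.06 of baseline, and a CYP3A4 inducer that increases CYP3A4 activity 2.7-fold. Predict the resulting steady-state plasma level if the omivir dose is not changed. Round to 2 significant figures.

62 ng/mL

The CYP2C19 pathway (23% of clearance) drops to 0.06× activity: 0.23 × 0.06 = 0.0138.
The CYP3A4 pathway (30% of clearance) rises to 2.7× activity: 0.3 × 2.7 = 0.81.
The remaining 47% of clearance is unaffected.
CL_new/CL_old = 0.0138 + 0.81 + 0.47 = 1.2938.
Dividing the baseline by the relative clearance: 79.6 / 1.2938 = 62 ng/mL.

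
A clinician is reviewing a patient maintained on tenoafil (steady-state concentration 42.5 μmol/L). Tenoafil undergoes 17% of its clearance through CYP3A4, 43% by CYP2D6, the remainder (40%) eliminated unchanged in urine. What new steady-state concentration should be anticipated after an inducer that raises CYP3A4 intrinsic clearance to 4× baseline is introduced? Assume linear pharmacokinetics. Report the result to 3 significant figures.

The CYP3A4 pathway (17% of clearance) is boosted to 4× activity: 0.17 × 4 = 0.68.
CYP2D6 (43%) and the residual 40% are unaffected.
Relative clearance = 0.68 + 0.43 + 0.4 = 1.51.
Steady-state concentration ∝ 1/CL, so new value = 42.5 / 1.51 = 28.1 μmol/L.

28.1 μmol/L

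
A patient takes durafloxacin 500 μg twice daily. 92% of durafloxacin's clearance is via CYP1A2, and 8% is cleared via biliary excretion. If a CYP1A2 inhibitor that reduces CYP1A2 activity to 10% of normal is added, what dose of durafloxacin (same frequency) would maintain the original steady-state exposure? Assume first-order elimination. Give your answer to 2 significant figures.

86 μg

The CYP1A2 pathway (92% of clearance) falls to 0.1× activity: 0.92 × 0.1 = 0.092.
The remaining 8% of clearance is unaffected.
New clearance relative to baseline: 0.092 + 0.08 = 0.172.
To maintain the same steady-state level, dose must scale with clearance: new dose = 500 × 0.172 = 86 μg.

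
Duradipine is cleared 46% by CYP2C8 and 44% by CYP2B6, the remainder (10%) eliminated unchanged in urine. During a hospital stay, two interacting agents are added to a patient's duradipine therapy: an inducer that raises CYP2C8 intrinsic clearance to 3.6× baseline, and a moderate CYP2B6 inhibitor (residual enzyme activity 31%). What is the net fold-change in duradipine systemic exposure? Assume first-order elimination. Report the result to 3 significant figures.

0.528

The CYP2C8 pathway (46% of clearance) increases to 3.6× activity: 0.46 × 3.6 = 1.656.
The CYP2B6 pathway (44% of clearance) falls to 0.31× activity: 0.44 × 0.31 = 0.1364.
The remaining 10% of clearance is unaffected.
Relative clearance = 1.656 + 0.1364 + 0.1 = 1.8924.
Systemic exposure ∝ 1/CL: fold-change = 1 / 1.8924 = 0.528.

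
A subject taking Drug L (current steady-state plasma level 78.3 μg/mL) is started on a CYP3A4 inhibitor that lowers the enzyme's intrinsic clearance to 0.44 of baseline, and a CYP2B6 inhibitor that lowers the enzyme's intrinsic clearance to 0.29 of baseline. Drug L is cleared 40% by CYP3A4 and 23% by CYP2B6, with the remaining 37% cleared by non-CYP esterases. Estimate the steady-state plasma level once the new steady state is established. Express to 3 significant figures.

CYP3A4: 0.4 × 0.44 = 0.176
CYP2B6: 0.23 × 0.29 = 0.0667
Other: 0.37 (unchanged)
CL_new/CL_old = 0.176 + 0.0667 + 0.37 = 0.6127.
New steady-state plasma level = 78.3 / 0.6127 = 128 μg/mL (concentration scales inversely with clearance).

128 μg/mL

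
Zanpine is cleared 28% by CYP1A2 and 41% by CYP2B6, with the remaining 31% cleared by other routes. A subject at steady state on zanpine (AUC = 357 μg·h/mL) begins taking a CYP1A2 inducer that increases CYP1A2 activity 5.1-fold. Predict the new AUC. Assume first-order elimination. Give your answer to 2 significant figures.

CYP1A2: 0.28 × 5.1 = 1.428
CYP2B6: 0.41 (unchanged)
Other: 0.31 (unchanged)
New clearance relative to baseline: 1.428 + 0.41 + 0.31 = 2.148.
AUC ∝ 1/CL, so new value = 357 / 2.148 = 1.7 × 10² μg·h/mL.

1.7 × 10² μg·h/mL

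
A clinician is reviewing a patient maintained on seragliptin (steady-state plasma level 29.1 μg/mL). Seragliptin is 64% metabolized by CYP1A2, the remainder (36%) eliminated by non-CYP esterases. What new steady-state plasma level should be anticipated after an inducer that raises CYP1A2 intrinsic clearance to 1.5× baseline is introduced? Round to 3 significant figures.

22.0 μg/mL

CYP1A2: 0.64 × 1.5 = 0.96
Other: 0.36 (unchanged)
Relative clearance = 0.96 + 0.36 = 1.32.
With dosing unchanged, steady-state plasma level scales as 1/CL: 29.1 / 1.32 = 22.0 μg/mL.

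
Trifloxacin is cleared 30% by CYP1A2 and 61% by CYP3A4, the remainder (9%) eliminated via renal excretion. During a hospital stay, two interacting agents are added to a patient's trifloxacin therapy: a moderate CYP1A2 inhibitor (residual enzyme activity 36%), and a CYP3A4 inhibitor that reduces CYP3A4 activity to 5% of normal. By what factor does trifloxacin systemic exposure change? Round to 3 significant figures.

4.38

The CYP1A2 pathway (30% of clearance) drops to 0.36× activity: 0.3 × 0.36 = 0.108.
The CYP3A4 pathway (61% of clearance) falls to 0.05× activity: 0.61 × 0.05 = 0.0305.
Non-CYP routes (9%) are unchanged.
Relative clearance = 0.108 + 0.0305 + 0.09 = 0.2285.
Net systemic exposure ratio = 1 / 0.2285 = 4.38.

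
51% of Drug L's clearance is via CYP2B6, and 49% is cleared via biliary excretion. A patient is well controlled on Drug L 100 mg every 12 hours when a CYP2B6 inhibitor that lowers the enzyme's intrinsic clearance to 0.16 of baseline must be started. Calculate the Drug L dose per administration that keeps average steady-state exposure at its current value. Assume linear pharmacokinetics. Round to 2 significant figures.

The CYP2B6 pathway (51% of clearance) is reduced to 0.16× activity: 0.51 × 0.16 = 0.0816.
Non-CYP routes (49%) are unchanged.
CL_new/CL_old = 0.0816 + 0.49 = 0.5716.
Css,avg = (dose rate)/CL, so holding Css fixed requires dose ∝ CL: 100 × 0.5716 = 57 mg.

57 mg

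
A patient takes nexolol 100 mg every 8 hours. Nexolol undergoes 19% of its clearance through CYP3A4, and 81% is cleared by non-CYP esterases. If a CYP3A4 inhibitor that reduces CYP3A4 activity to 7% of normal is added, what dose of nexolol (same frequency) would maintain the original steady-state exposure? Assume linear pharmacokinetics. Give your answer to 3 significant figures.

CYP3A4: 0.19 × 0.07 = 0.0133
Other: 0.81 (unchanged)
CL_new/CL_old = 0.0133 + 0.81 = 0.8233.
Exposure is unchanged when dose changes in proportion to clearance. New dose = 100 mg × 0.8233 = 82.3 mg.

82.3 mg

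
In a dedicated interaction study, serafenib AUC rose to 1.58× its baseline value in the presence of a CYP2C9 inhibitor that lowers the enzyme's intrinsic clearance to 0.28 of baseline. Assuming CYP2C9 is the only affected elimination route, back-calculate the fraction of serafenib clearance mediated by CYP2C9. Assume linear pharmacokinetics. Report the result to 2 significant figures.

Let fm be the CYP2C9 fraction. New clearance relative to baseline = fm × 0.28 + (1 − fm).
AUC ratio = 1 / (new CL fraction), so new CL fraction = 1 / 1.58 = 0.6329.
fm × 0.28 + 1 − fm = 0.6329  ⇒  fm × (0.28 − 1) = −0.3671  ⇒  fm = 0.51.

0.51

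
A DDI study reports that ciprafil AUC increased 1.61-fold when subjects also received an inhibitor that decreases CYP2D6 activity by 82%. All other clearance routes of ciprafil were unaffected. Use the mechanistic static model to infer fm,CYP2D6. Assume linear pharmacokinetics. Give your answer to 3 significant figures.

0.462

Let fm be the CYP2D6 fraction. New clearance relative to baseline = fm × 0.18 + (1 − fm).
AUC ratio = 1 / (new CL fraction), so new CL fraction = 1 / 1.61 = 0.6211.
fm × 0.18 + 1 − fm = 0.6211  ⇒  fm × (0.18 − 1) = −0.3789  ⇒  fm = 0.462.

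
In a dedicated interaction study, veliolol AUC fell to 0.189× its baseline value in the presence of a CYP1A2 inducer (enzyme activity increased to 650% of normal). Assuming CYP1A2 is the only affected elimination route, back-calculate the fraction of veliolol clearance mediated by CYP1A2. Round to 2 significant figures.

Let fm be the CYP1A2 fraction. New clearance relative to baseline = fm × 6.5 + (1 − fm).
AUC ratio = 1 / (new CL fraction), so new CL fraction = 1 / 0.189 = 5.291.
fm × 6.5 + 1 − fm = 5.291  ⇒  fm × (6.5 − 1) = 4.291  ⇒  fm = 0.78.

0.78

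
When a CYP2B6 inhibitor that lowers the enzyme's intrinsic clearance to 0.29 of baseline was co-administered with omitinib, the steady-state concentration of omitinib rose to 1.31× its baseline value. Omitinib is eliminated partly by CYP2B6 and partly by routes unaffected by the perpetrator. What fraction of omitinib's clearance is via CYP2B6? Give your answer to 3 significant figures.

Let x = fm,CYP2B6. Because steady-state concentration ∝ 1/CL, relative clearance fell to 1/1.31 = 0.7634.
Only the CYP2B6 route changed, so 0.7634 = x·0.29 + (1 − x), giving x = 0.333.

0.333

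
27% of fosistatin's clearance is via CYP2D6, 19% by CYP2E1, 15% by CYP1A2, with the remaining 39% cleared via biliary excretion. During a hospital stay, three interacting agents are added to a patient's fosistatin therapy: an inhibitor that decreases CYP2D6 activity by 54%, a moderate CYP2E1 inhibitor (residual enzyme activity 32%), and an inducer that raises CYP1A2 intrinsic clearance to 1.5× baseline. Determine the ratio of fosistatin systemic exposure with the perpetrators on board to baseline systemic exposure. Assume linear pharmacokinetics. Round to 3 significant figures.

The CYP2D6 pathway (27% of clearance) is reduced to 0.46× activity: 0.27 × 0.46 = 0.1242.
The CYP2E1 pathway (19% of clearance) falls to 0.32× activity: 0.19 × 0.32 = 0.0608.
The CYP1A2 pathway (15% of clearance) is boosted to 1.5× activity: 0.15 × 1.5 = 0.225.
Non-CYP routes (39%) are unchanged.
Relative clearance = 0.1242 + 0.0608 + 0.225 + 0.39 = 0.8.
Net systemic exposure ratio = 1 / 0.8 = 1.25.

1.25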